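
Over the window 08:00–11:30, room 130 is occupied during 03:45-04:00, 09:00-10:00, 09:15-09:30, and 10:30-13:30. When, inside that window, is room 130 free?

08:00-09:00, 10:00-10:30

After merging, the occupied span is 03:45-04:00, 09:00-10:00, 10:30-13:30.
Uncovered inside 08:00-11:30: 08:00-09:00, 10:00-10:30.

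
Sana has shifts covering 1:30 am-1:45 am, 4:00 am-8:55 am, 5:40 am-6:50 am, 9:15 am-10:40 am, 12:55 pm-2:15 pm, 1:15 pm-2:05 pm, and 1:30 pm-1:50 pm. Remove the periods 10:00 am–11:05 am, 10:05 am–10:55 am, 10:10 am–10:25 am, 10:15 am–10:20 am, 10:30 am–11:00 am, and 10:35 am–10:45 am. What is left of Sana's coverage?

1:30 am–1:45 am, 4:00 am–8:55 am, 9:15 am–10:00 am, 12:55 pm–2:15 pm

A, merged: 1:30 am–1:45 am, 4:00 am–8:55 am, 9:15 am–10:40 am, 12:55 pm–2:15 pm.
B, merged: 10:00 am–11:05 am.
1:30 am–1:45 am: nothing removed.
4:00 am–8:55 am: nothing removed.
9:15 am–10:40 am \ B = 9:15 am–10:00 am.
12:55 pm–2:15 pm: nothing removed.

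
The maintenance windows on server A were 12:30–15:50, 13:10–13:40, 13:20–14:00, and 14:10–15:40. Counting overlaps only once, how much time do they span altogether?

3 h 20 min

Merged: 12:30–15:50.
Length: 3 h 20 min.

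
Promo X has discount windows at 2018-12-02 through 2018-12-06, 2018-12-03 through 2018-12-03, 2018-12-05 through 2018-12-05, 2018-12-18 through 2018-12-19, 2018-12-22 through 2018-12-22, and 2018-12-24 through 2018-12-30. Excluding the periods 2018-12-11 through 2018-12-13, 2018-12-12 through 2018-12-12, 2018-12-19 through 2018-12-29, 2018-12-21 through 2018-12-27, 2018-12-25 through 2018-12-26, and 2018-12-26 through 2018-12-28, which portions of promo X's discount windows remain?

Merge the first list: 2018-12-02 through 2018-12-06, 2018-12-18 through 2018-12-19, 2018-12-22 through 2018-12-22, 2018-12-24 through 2018-12-30.
Merge the second list: 2018-12-11 through 2018-12-13, 2018-12-19 through 2018-12-29.
2018-12-02 through 2018-12-06 is untouched.
2018-12-18 through 2018-12-19 with B removed leaves 2018-12-18 through 2018-12-18.
2018-12-22 through 2018-12-22 lies entirely inside B → drops out.
2018-12-24 through 2018-12-30 with B removed leaves 2018-12-30 through 2018-12-30.

2018-12-02 through 2018-12-06, 2018-12-18 through 2018-12-18, 2018-12-30 through 2018-12-30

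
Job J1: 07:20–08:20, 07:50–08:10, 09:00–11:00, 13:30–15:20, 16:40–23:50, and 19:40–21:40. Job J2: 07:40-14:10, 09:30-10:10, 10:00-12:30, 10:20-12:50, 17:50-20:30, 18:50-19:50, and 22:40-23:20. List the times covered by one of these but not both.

07:20–07:40, 08:20–09:00, 11:00–13:30, 14:10–15:20, 16:40–17:50, 20:30–22:40, 23:20–23:50

Merge the first list: 07:20–08:20, 09:00–11:00, 13:30–15:20, 16:40–23:50.
Merge the second list: 07:40–14:10, 17:50–20:30, 22:40–23:20.
A but not B: 07:20–07:40, 14:10–15:20, 16:40–17:50, 20:30–22:40, 23:20–23:50.
B but not A: 08:20–09:00, 11:00–13:30.
Combining gives A △ B.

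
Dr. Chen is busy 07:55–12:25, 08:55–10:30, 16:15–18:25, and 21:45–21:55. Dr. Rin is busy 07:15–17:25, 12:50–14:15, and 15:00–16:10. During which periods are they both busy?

First set merges to 07:55-12:25, 16:15-18:25, 21:45-21:55.
Second set merges to 07:15-17:25.
07:55-12:25 ∩ B → 07:55-12:25.
16:15-18:25 ∩ B → 16:15-17:25.
21:45-21:55 meets no B interval.

07:55-12:25, 16:15-17:25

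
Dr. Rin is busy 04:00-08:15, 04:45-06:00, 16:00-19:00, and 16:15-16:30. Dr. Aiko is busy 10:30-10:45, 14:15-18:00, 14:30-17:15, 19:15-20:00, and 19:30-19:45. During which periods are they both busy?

A, merged: 04:00–08:15, 16:00–19:00.
B, merged: 10:30–10:45, 14:15–18:00, 19:15–20:00.
04:00–08:15: no overlap with the second set.
16:00–19:00 meets the second set on 16:00–18:00.

16:00–18:00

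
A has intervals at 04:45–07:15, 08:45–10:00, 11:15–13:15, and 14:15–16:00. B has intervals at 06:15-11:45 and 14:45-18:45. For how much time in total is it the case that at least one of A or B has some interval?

13 h

A ∪ B = 04:45–13:15, 14:15–18:45.
Total: 8 h 30 min + 4 h 30 min = 13 h.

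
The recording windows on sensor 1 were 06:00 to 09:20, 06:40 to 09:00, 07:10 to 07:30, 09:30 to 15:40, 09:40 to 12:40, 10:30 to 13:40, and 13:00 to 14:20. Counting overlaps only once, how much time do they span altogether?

9 h 30 min

Merged: 06:00–09:20, 09:30–15:40.
Lengths: 3 h 20 min + 6 h 10 min = 9 h 30 min.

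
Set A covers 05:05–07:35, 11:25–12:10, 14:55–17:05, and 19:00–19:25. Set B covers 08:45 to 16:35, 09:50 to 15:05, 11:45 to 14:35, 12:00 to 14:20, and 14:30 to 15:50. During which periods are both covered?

11:25–12:10, 14:55–16:35

Second set merges to 08:45–16:35.
05:05–07:35: no overlap with the second set.
11:25–12:10 meets the second set on 11:25–12:10.
14:55–17:05 meets the second set on 14:55–16:35.
19:00–19:25: no overlap with the second set.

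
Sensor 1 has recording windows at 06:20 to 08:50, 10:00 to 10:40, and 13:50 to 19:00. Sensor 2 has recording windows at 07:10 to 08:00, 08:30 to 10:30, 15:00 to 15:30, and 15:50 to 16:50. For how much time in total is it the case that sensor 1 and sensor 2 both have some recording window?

A ∩ B = 07:10–08:00, 08:30–08:50, 10:00–10:30, 15:00–15:30, 15:50–16:50.
Total: 50 min + 20 min + 30 min + 30 min + 1 h = 3 h 10 min.

3 h 10 min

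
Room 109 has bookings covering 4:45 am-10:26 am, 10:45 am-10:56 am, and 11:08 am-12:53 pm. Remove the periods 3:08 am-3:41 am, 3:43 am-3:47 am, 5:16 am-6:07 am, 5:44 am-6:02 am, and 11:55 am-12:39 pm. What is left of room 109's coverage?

4:45 am–5:16 am, 6:07 am–10:26 am, 10:45 am–10:56 am, 11:08 am–11:55 am, 12:39 pm–12:53 pm

Second set merges to 3:08 am–3:41 am, 3:43 am–3:47 am, 5:16 am–6:07 am, 11:55 am–12:39 pm.
4:45 am–10:26 am \ B = 4:45 am–5:16 am, 6:07 am–10:26 am.
10:45 am–10:56 am: nothing removed.
11:08 am–12:53 pm \ B = 11:08 am–11:55 am, 12:39 pm–12:53 pm.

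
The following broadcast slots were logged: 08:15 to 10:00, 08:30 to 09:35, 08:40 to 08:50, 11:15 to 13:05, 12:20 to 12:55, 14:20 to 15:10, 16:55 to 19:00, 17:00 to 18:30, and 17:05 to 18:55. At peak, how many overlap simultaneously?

3

At 08:40, 3 of the intervals are simultaneously active.
No point has more.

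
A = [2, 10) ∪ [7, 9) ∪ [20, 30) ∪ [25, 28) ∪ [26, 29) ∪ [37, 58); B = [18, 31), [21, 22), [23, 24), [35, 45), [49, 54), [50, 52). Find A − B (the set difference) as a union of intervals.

Merge the first list: [2, 10), [20, 30), [37, 58).
Merge the second list: [18, 31), [35, 45), [49, 54).
[2, 10): no B overlap → unchanged.
[20, 30): fully covered by B → removed.
[37, 58) minus B → [45, 49), [54, 58).

[2, 10) ∪ [45, 49) ∪ [54, 58)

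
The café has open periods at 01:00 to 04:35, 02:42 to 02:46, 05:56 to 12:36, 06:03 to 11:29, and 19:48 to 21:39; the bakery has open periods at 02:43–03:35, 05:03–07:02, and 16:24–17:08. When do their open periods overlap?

02:43–03:35, 05:56–07:02

Merge the first list: 01:00–04:35, 05:56–12:36, 19:48–21:39.
01:00–04:35 overlaps B on 02:43–03:35.
05:56–12:36 overlaps B on 05:56–07:02.
19:48–21:39 falls entirely outside B.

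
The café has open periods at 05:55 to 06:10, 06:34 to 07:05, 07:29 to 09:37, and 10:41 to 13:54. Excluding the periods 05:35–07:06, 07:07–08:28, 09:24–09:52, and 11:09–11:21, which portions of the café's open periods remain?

08:28-09:24, 10:41-11:09, 11:21-13:54

05:55-06:10: entirely removed.
06:34-07:05: entirely removed.
07:29-09:37 \ B = 08:28-09:24.
10:41-13:54 \ B = 10:41-11:09, 11:21-13:54.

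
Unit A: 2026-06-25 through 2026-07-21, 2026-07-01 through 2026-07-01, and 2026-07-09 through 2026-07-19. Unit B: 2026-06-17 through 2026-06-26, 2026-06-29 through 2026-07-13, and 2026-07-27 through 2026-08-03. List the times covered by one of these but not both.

2026-06-17 through 2026-06-24, 2026-06-27 through 2026-06-28, 2026-07-14 through 2026-07-21, 2026-07-27 through 2026-08-03

A, merged: 2026-06-25 through 2026-07-21.
A but not B: 2026-06-27 through 2026-06-28, 2026-07-14 through 2026-07-21.
B but not A: 2026-06-17 through 2026-06-24, 2026-07-27 through 2026-08-03.
Combining gives A △ B.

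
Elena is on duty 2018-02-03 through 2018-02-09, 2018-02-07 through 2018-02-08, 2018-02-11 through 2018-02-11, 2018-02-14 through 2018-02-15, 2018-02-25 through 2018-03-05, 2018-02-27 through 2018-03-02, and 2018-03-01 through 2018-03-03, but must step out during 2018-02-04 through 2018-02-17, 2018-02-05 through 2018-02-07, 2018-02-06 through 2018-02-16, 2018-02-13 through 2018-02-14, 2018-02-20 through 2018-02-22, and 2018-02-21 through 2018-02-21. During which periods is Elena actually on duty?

2018-02-03 through 2018-02-03, 2018-02-25 through 2018-03-05

Merge the first list: 2018-02-03 through 2018-02-09, 2018-02-11 through 2018-02-11, 2018-02-14 through 2018-02-15, 2018-02-25 through 2018-03-05.
Merge the second list: 2018-02-04 through 2018-02-17, 2018-02-20 through 2018-02-22.
2018-02-03 through 2018-02-09 \ B = 2018-02-03 through 2018-02-03.
2018-02-11 through 2018-02-11: entirely removed.
2018-02-14 through 2018-02-15: entirely removed.
2018-02-25 through 2018-03-05: nothing removed.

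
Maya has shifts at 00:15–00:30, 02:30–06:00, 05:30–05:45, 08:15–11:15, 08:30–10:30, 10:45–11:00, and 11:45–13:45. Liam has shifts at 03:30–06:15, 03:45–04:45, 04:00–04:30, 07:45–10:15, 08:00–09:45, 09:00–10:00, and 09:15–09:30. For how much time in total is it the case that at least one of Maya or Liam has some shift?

Merge the first list: 00:15–00:30, 02:30–06:00, 08:15–11:15, 11:45–13:45.
Merge the second list: 03:30–06:15, 07:45–10:15.
A ∪ B = 00:15–00:30, 02:30–06:15, 07:45–11:15, 11:45–13:45.
Total: 15 min + 3 h 45 min + 3 h 30 min + 2 h = 9 h 30 min.

9 h 30 min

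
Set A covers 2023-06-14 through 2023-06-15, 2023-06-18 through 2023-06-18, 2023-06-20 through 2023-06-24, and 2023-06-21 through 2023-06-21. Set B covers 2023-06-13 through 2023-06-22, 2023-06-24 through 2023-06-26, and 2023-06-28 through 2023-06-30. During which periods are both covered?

A, merged: 2023-06-14 through 2023-06-15, 2023-06-18 through 2023-06-18, 2023-06-20 through 2023-06-24.
2023-06-14 through 2023-06-15 overlaps B on 2023-06-14 through 2023-06-15.
2023-06-18 through 2023-06-18 overlaps B on 2023-06-18 through 2023-06-18.
2023-06-20 through 2023-06-24 overlaps B on 2023-06-20 through 2023-06-22, 2023-06-24 through 2023-06-24.

2023-06-14 through 2023-06-15, 2023-06-18 through 2023-06-18, 2023-06-20 through 2023-06-22, 2023-06-24 through 2023-06-24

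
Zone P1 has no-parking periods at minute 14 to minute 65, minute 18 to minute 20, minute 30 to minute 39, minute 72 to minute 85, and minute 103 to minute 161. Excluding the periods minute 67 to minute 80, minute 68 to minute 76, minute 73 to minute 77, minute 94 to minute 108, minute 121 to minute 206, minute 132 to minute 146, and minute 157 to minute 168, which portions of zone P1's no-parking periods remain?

minute 14 to minute 65, minute 80 to minute 85, minute 108 to minute 121

First set merges to minute 14 to minute 65, minute 72 to minute 85, minute 103 to minute 161.
Second set merges to minute 67 to minute 80, minute 94 to minute 108, minute 121 to minute 206.
minute 14 to minute 65: nothing removed.
minute 72 to minute 85 \ B = minute 80 to minute 85.
minute 103 to minute 161 \ B = minute 108 to minute 121.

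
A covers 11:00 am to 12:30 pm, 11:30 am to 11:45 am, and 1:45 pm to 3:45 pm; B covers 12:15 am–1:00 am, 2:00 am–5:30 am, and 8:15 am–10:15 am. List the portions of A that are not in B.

11:00 am–12:30 pm, 1:45 pm–3:45 pm

First set merges to 11:00 am–12:30 pm, 1:45 pm–3:45 pm.
11:00 am–12:30 pm is untouched.
1:45 pm–3:45 pm is untouched.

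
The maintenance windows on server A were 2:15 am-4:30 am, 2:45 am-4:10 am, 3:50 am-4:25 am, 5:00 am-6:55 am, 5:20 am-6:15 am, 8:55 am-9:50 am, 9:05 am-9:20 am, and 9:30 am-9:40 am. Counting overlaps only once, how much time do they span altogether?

5 h 5 min

Merged: 2:15 am–4:30 am, 5:00 am–6:55 am, 8:55 am–9:50 am.
Lengths: 2 h 15 min + 1 h 55 min + 55 min = 5 h 5 min.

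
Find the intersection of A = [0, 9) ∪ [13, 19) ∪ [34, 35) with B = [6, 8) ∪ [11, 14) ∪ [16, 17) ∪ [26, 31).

[0, 9) overlaps B on [6, 8).
[13, 19) overlaps B on [13, 14), [16, 17).
[34, 35) falls entirely outside B.

[6, 8) ∪ [13, 14) ∪ [16, 17)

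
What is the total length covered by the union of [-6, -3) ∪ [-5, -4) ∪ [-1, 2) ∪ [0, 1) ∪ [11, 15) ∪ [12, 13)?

10

Merged: [-6, -3), [-1, 2), [11, 15).
Lengths: 3 + 3 + 4 = 10.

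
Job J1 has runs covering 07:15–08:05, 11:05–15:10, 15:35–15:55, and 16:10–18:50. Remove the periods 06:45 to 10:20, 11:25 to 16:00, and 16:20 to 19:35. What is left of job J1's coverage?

11:05–11:25, 16:10–16:20

07:15–08:05: entirely removed.
11:05–15:10 \ B = 11:05–11:25.
15:35–15:55: entirely removed.
16:10–18:50 \ B = 16:10–16:20.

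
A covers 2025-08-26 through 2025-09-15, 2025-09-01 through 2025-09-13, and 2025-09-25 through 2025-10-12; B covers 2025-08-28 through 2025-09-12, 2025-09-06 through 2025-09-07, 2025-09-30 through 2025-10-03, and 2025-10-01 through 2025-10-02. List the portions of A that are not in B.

A, merged: 2025-08-26 through 2025-09-15, 2025-09-25 through 2025-10-12.
B, merged: 2025-08-28 through 2025-09-12, 2025-09-30 through 2025-10-03.
2025-08-26 through 2025-09-15 with B removed leaves 2025-08-26 through 2025-08-27, 2025-09-13 through 2025-09-15.
2025-09-25 through 2025-10-12 with B removed leaves 2025-09-25 through 2025-09-29, 2025-10-04 through 2025-10-12.

2025-08-26 through 2025-08-27, 2025-09-13 through 2025-09-15, 2025-09-25 through 2025-09-29, 2025-10-04 through 2025-10-12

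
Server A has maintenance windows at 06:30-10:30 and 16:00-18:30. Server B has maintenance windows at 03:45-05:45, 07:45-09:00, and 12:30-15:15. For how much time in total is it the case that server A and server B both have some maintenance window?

A ∩ B = 07:45–09:00.
Total: 1 h 15 min.

1 h 15 min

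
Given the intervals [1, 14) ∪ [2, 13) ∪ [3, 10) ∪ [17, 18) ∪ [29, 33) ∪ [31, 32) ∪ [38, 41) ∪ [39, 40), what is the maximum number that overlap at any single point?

Walk the sorted start/end points keeping a running depth.
The depth first hits 3 at 3.

3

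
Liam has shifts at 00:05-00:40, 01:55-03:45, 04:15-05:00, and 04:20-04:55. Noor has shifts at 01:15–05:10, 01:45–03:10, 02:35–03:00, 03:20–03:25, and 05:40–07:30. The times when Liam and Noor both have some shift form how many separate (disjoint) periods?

2

First set merges to 00:05–00:40, 01:55–03:45, 04:15–05:00.
Second set merges to 01:15–05:10, 05:40–07:30.
A ∩ B = 01:55–03:45, 04:15–05:00.
That is 2 disjoint pieces.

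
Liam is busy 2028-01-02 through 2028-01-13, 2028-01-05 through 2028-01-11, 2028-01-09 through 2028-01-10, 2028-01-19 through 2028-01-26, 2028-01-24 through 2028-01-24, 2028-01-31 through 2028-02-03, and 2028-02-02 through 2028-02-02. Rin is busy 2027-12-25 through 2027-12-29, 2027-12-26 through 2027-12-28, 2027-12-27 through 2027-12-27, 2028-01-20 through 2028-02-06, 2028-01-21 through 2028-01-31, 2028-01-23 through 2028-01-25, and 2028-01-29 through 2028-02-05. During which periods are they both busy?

A, merged: 2028-01-02 through 2028-01-13, 2028-01-19 through 2028-01-26, 2028-01-31 through 2028-02-03.
B, merged: 2027-12-25 through 2027-12-29, 2028-01-20 through 2028-02-06.
2028-01-02 through 2028-01-13 falls entirely outside B.
2028-01-19 through 2028-01-26 overlaps B on 2028-01-20 through 2028-01-26.
2028-01-31 through 2028-02-03 overlaps B on 2028-01-31 through 2028-02-03.

2028-01-20 through 2028-01-26, 2028-01-31 through 2028-02-03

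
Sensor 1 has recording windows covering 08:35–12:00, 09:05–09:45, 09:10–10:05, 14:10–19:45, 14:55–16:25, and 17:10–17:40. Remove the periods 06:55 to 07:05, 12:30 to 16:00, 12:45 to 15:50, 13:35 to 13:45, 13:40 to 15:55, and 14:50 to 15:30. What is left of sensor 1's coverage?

First set merges to 08:35–12:00, 14:10–19:45.
Second set merges to 06:55–07:05, 12:30–16:00.
08:35–12:00 is untouched.
14:10–19:45 with B removed leaves 16:00–19:45.

08:35–12:00, 16:00–19:45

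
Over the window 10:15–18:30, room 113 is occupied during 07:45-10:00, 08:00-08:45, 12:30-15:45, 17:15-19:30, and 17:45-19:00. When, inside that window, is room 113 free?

10:15–12:30, 15:45–17:15

The merged coverage is 07:45–10:00, 12:30–15:45, 17:15–19:30.
Complement within 10:15–18:30: 10:15–12:30, 15:45–17:15.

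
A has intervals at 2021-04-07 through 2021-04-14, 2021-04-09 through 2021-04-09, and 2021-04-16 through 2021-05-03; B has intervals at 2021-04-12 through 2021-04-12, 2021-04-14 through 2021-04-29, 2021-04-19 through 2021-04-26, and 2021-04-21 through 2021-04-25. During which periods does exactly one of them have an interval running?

2021-04-07 through 2021-04-11, 2021-04-13 through 2021-04-13, 2021-04-15 through 2021-04-15, 2021-04-30 through 2021-05-03

Merge the first list: 2021-04-07 through 2021-04-14, 2021-04-16 through 2021-05-03.
Merge the second list: 2021-04-12 through 2021-04-12, 2021-04-14 through 2021-04-29.
A \ B = 2021-04-07 through 2021-04-11, 2021-04-13 through 2021-04-13, 2021-04-30 through 2021-05-03.
B \ A = 2021-04-15 through 2021-04-15.
Union of the two gives the symmetric difference.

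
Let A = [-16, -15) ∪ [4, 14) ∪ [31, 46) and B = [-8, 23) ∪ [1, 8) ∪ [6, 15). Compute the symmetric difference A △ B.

[-16, -15) ∪ [-8, 4) ∪ [14, 23) ∪ [31, 46)

Merge the second list: [-8, 23).
A but not B: [-16, -15), [31, 46).
B but not A: [-8, 4), [14, 23).
Combining gives A △ B.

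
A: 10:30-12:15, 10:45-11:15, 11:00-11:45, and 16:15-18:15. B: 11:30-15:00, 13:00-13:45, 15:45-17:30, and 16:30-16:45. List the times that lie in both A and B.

A, merged: 10:30-12:15, 16:15-18:15.
B, merged: 11:30-15:00, 15:45-17:30.
10:30-12:15 ∩ B → 11:30-12:15.
16:15-18:15 ∩ B → 16:15-17:30.

11:30-12:15, 16:15-17:30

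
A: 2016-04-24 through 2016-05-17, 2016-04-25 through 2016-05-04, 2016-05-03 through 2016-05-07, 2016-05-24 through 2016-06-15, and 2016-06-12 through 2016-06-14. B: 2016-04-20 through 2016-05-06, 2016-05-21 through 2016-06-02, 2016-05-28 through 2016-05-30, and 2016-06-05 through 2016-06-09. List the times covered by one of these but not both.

A, merged: 2016-04-24 through 2016-05-17, 2016-05-24 through 2016-06-15.
B, merged: 2016-04-20 through 2016-05-06, 2016-05-21 through 2016-06-02, 2016-06-05 through 2016-06-09.
Only in the first: 2016-05-07 through 2016-05-17, 2016-06-03 through 2016-06-04, 2016-06-10 through 2016-06-15.
Only in the second: 2016-04-20 through 2016-04-23, 2016-05-21 through 2016-05-23.
Together these are the periods covered by exactly one.

2016-04-20 through 2016-04-23, 2016-05-07 through 2016-05-17, 2016-05-21 through 2016-05-23, 2016-06-03 through 2016-06-04, 2016-06-10 through 2016-06-15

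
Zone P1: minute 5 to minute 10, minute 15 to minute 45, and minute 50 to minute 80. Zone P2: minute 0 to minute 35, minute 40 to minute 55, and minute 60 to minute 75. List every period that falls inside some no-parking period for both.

minute 5 to minute 10 meets the second set on minute 5 to minute 10.
minute 15 to minute 45 meets the second set on minute 15 to minute 35, minute 40 to minute 45.
minute 50 to minute 80 meets the second set on minute 50 to minute 55, minute 60 to minute 75.

minute 5 to minute 10, minute 15 to minute 35, minute 40 to minute 45, minute 50 to minute 55, minute 60 to minute 75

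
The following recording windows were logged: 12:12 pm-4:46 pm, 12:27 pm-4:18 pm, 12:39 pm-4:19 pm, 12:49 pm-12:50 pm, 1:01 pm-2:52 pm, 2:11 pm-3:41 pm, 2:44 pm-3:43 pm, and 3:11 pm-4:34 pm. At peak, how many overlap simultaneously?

6

Walk the sorted start/end points keeping a running depth.
The depth first hits 6 at 2:44 pm.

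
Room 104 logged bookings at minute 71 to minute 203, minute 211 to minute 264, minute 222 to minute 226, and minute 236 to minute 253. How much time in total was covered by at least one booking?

Merged: minute 71 to minute 203, minute 211 to minute 264.
Lengths: 132 minutes + 53 minutes = 185 minutes.

185 minutes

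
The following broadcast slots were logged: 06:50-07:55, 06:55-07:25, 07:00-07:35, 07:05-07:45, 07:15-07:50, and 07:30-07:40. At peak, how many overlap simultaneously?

Sweep endpoints in order; track running count of active intervals.
Peak of 5 reached at 07:15.

5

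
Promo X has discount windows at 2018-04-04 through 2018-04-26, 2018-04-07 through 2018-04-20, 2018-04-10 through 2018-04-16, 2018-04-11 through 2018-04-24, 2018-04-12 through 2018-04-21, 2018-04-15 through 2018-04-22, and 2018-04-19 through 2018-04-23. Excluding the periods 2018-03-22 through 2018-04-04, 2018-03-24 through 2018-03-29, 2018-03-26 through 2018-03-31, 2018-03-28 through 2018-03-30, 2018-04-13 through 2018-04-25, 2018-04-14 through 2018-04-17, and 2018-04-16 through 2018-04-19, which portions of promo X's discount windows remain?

First set merges to 2018-04-04 through 2018-04-26.
Second set merges to 2018-03-22 through 2018-04-04, 2018-04-13 through 2018-04-25.
2018-04-04 through 2018-04-26 with B removed leaves 2018-04-05 through 2018-04-12, 2018-04-26 through 2018-04-26.

2018-04-05 through 2018-04-12, 2018-04-26 through 2018-04-26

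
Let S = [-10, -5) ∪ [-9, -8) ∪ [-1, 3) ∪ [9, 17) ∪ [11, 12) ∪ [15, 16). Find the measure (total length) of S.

Merged: [-10, -5), [-1, 3), [9, 17).
Lengths: 5 + 4 + 8 = 17.

17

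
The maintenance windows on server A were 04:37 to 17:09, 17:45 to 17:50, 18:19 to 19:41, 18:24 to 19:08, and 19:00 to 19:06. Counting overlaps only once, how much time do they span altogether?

13 h 59 min

Merged: 04:37-17:09, 17:45-17:50, 18:19-19:41.
Lengths: 12 h 32 min + 5 min + 1 h 22 min = 13 h 59 min.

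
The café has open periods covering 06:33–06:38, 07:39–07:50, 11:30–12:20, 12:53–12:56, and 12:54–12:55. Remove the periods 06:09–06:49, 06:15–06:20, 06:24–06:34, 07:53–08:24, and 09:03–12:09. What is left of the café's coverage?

07:39–07:50, 12:09–12:20, 12:53–12:56

A, merged: 06:33–06:38, 07:39–07:50, 11:30–12:20, 12:53–12:56.
B, merged: 06:09–06:49, 07:53–08:24, 09:03–12:09.
06:33–06:38: entirely removed.
07:39–07:50: nothing removed.
11:30–12:20 \ B = 12:09–12:20.
12:53–12:56: nothing removed.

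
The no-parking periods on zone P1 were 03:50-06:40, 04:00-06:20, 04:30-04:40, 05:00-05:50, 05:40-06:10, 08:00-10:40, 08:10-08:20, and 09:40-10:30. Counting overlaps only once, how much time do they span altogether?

Merged: 03:50-06:40, 08:00-10:40.
Lengths: 2 h 50 min + 2 h 40 min = 5 h 30 min.

5 h 30 min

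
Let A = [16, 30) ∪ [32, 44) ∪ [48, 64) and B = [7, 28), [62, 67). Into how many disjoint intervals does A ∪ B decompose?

A ∪ B = [7, 30), [32, 44), [48, 67).
That is 3 disjoint pieces.

3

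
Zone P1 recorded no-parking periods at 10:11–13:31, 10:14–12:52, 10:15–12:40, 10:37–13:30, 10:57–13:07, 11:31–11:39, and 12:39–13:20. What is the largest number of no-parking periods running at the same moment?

Walk the sorted start/end points keeping a running depth.
The depth first hits 6 at 11:31.

6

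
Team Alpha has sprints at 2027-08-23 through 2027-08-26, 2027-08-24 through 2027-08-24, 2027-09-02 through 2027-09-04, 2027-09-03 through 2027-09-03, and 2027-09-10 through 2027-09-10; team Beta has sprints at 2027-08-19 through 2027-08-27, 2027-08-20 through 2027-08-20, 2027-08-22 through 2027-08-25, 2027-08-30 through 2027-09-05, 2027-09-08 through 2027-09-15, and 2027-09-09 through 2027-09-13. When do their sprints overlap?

2027-08-23 through 2027-08-26, 2027-09-02 through 2027-09-04, 2027-09-10 through 2027-09-10

Merge the first list: 2027-08-23 through 2027-08-26, 2027-09-02 through 2027-09-04, 2027-09-10 through 2027-09-10.
Merge the second list: 2027-08-19 through 2027-08-27, 2027-08-30 through 2027-09-05, 2027-09-08 through 2027-09-15.
2027-08-23 through 2027-08-26 meets the second set on 2027-08-23 through 2027-08-26.
2027-09-02 through 2027-09-04 meets the second set on 2027-09-02 through 2027-09-04.
2027-09-10 through 2027-09-10 meets the second set on 2027-09-10 through 2027-09-10.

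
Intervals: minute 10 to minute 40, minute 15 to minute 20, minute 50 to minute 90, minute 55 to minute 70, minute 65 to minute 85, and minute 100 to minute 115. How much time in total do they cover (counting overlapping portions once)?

85 minutes

Merged: minute 10 to minute 40, minute 50 to minute 90, minute 100 to minute 115.
Lengths: 30 minutes + 40 minutes + 15 minutes = 85 minutes.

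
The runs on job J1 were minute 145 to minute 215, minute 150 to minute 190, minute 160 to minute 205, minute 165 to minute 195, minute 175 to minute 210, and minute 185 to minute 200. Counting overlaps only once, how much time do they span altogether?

70 minutes

Merged: minute 145 to minute 215.
Length: 70 minutes.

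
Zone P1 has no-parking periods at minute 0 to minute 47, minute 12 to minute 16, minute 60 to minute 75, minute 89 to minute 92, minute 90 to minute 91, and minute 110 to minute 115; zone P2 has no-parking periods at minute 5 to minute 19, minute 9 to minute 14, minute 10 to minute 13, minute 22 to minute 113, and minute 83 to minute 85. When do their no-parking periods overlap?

A, merged: minute 0 to minute 47, minute 60 to minute 75, minute 89 to minute 92, minute 110 to minute 115.
B, merged: minute 5 to minute 19, minute 22 to minute 113.
minute 0 to minute 47 overlaps B on minute 5 to minute 19, minute 22 to minute 47.
minute 60 to minute 75 overlaps B on minute 60 to minute 75.
minute 89 to minute 92 overlaps B on minute 89 to minute 92.
minute 110 to minute 115 overlaps B on minute 110 to minute 113.

minute 5 to minute 19, minute 22 to minute 47, minute 60 to minute 75, minute 89 to minute 92, minute 110 to minute 113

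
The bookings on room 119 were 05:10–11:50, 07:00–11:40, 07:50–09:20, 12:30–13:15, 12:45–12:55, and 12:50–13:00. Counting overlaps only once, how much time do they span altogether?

7 h 25 min

Merged: 05:10-11:50, 12:30-13:15.
Lengths: 6 h 40 min + 45 min = 7 h 25 min.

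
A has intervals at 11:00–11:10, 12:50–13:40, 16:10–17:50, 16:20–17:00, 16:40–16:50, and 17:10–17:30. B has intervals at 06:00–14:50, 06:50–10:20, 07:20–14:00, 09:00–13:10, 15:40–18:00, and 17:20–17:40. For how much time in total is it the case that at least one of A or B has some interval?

11 h 10 min

First set merges to 11:00–11:10, 12:50–13:40, 16:10–17:50.
Second set merges to 06:00–14:50, 15:40–18:00.
A ∪ B = 06:00–14:50, 15:40–18:00.
Total: 8 h 50 min + 2 h 20 min = 11 h 10 min.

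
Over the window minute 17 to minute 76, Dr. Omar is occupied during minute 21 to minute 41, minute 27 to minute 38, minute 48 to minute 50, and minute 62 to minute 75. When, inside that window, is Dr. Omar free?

minute 17 to minute 21, minute 41 to minute 48, minute 50 to minute 62, minute 75 to minute 76

The merged coverage is minute 21 to minute 41, minute 48 to minute 50, minute 62 to minute 75.
Uncovered inside minute 17 to minute 76: minute 17 to minute 21, minute 41 to minute 48, minute 50 to minute 62, minute 75 to minute 76.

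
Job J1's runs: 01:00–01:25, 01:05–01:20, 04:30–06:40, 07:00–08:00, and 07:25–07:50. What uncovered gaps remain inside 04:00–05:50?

04:00–04:30

Covered (merged): 01:00–01:25, 04:30–06:40, 07:00–08:00.
Complement within 04:00–05:50: 04:00–04:30.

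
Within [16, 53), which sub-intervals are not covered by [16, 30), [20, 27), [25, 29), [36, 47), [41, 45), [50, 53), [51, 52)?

The merged coverage is [16, 30), [36, 47), [50, 53).
Uncovered inside [16, 53): [30, 36), [47, 50).

[30, 36) ∪ [47, 50)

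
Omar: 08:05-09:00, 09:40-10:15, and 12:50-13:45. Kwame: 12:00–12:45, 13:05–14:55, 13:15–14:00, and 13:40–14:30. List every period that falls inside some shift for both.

13:05-13:45

B, merged: 12:00-12:45, 13:05-14:55.
08:05-09:00 meets no B interval.
09:40-10:15 meets no B interval.
12:50-13:45 ∩ B → 13:05-13:45.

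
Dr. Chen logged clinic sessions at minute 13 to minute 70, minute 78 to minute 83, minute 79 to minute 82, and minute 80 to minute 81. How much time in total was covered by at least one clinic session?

62 minutes

Merged: minute 13 to minute 70, minute 78 to minute 83.
Lengths: 57 minutes + 5 minutes = 62 minutes.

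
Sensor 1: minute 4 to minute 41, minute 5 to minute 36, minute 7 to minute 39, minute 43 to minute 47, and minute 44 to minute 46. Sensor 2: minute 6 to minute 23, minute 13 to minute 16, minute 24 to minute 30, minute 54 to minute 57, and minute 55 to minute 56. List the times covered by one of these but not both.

minute 4 to minute 6, minute 23 to minute 24, minute 30 to minute 41, minute 43 to minute 47, minute 54 to minute 57

A, merged: minute 4 to minute 41, minute 43 to minute 47.
B, merged: minute 6 to minute 23, minute 24 to minute 30, minute 54 to minute 57.
A but not B: minute 4 to minute 6, minute 23 to minute 24, minute 30 to minute 41, minute 43 to minute 47.
B but not A: minute 54 to minute 57.
Combining gives A △ B.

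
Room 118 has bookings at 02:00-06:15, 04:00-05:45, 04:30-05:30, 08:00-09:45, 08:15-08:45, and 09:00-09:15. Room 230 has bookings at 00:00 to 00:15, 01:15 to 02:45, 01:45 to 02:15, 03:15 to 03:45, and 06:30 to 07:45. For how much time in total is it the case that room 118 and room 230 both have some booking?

Merge the first list: 02:00–06:15, 08:00–09:45.
Merge the second list: 00:00–00:15, 01:15–02:45, 03:15–03:45, 06:30–07:45.
A ∩ B = 02:00–02:45, 03:15–03:45.
Total: 45 min + 30 min = 1 h 15 min.

1 h 15 min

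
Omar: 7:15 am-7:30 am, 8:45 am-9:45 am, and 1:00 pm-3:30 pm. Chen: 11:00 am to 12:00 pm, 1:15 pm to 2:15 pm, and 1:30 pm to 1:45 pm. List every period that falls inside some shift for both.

1:15 pm-2:15 pm

Second set merges to 11:00 am-12:00 pm, 1:15 pm-2:15 pm.
7:15 am-7:30 am meets no B interval.
8:45 am-9:45 am meets no B interval.
1:00 pm-3:30 pm ∩ B → 1:15 pm-2:15 pm.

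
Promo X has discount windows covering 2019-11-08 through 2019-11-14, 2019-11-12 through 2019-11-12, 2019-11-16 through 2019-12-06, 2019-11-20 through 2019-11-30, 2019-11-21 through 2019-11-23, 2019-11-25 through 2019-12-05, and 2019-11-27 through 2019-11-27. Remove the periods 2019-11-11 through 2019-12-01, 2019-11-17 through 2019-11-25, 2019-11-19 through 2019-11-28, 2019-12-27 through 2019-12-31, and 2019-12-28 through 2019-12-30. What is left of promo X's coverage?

A, merged: 2019-11-08 through 2019-11-14, 2019-11-16 through 2019-12-06.
B, merged: 2019-11-11 through 2019-12-01, 2019-12-27 through 2019-12-31.
2019-11-08 through 2019-11-14 with B removed leaves 2019-11-08 through 2019-11-10.
2019-11-16 through 2019-12-06 with B removed leaves 2019-12-02 through 2019-12-06.

2019-11-08 through 2019-11-10, 2019-12-02 through 2019-12-06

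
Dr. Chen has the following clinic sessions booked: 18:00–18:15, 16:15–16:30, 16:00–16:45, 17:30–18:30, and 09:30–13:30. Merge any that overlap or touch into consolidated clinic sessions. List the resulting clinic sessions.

09:30-13:30, 16:00-16:45, 17:30-18:30

Sort by start: 09:30-13:30, 16:00-16:45, 16:15-16:30, 17:30-18:30, 18:00-18:15.
16:00-16:45 is disjoint → start new block.
16:15-16:30 overlaps/touches 16:00-16:45 → extend to 16:00-16:45.
17:30-18:30 is disjoint → start new block.
18:00-18:15 overlaps/touches 17:30-18:30 → extend to 17:30-18:30.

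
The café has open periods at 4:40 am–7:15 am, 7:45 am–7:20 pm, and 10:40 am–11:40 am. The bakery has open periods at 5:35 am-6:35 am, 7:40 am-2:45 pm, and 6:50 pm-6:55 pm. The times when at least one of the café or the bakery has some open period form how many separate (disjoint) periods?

2

A, merged: 4:40 am–7:15 am, 7:45 am–7:20 pm.
A ∪ B = 4:40 am–7:15 am, 7:40 am–7:20 pm.
That is 2 disjoint pieces.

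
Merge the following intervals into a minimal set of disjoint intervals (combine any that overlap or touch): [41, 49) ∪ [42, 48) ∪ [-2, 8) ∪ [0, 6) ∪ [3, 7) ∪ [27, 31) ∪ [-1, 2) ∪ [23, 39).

[-2, 8) ∪ [23, 39) ∪ [41, 49)

Sort by start: [-2, 8), [-1, 2), [0, 6), [3, 7), [23, 39), [27, 31), [41, 49), [42, 48).
[-1, 2) overlaps/touches [-2, 8) → extend to [-2, 8).
[0, 6) overlaps/touches [-2, 8) → extend to [-2, 8).
[3, 7) overlaps/touches [-2, 8) → extend to [-2, 8).
[23, 39) is disjoint → start new block.
[27, 31) overlaps/touches [23, 39) → extend to [23, 39).
[41, 49) is disjoint → start new block.
[42, 48) overlaps/touches [41, 49) → extend to [41, 49).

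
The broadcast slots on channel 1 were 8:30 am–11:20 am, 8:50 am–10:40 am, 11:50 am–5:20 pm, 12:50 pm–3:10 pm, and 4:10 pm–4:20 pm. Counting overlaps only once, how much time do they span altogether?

Merged: 8:30 am-11:20 am, 11:50 am-5:20 pm.
Lengths: 2 h 50 min + 5 h 30 min = 8 h 20 min.

8 h 20 min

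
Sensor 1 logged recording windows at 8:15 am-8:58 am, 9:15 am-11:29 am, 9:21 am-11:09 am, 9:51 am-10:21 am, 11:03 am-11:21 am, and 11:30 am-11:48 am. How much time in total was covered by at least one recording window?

Merged: 8:15 am–8:58 am, 9:15 am–11:29 am, 11:30 am–11:48 am.
Lengths: 43 min + 2 h 14 min + 18 min = 3 h 15 min.

3 h 15 min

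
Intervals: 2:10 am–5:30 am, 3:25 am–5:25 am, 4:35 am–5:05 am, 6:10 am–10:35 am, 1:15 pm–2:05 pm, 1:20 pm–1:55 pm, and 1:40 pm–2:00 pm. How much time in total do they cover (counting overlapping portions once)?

8 h 35 min

Merged: 2:10 am-5:30 am, 6:10 am-10:35 am, 1:15 pm-2:05 pm.
Lengths: 3 h 20 min + 4 h 25 min + 50 min = 8 h 35 min.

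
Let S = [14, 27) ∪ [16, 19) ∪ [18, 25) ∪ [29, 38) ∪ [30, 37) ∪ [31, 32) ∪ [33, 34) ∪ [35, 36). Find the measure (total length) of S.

Merged: [14, 27), [29, 38).
Lengths: 13 + 9 = 22.

22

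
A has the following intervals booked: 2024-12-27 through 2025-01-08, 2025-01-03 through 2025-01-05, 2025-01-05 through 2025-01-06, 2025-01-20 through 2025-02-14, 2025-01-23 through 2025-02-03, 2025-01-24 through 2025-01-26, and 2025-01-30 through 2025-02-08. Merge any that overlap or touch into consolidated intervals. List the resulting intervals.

2024-12-27 through 2025-01-08, 2025-01-20 through 2025-02-14

2025-01-03 through 2025-01-05 overlaps/touches 2024-12-27 through 2025-01-08 → extend to 2024-12-27 through 2025-01-08.
2025-01-05 through 2025-01-06 overlaps/touches 2024-12-27 through 2025-01-08 → extend to 2024-12-27 through 2025-01-08.
2025-01-20 through 2025-02-14 is disjoint → start new block.
2025-01-23 through 2025-02-03 overlaps/touches 2025-01-20 through 2025-02-14 → extend to 2025-01-20 through 2025-02-14.
2025-01-24 through 2025-01-26 overlaps/touches 2025-01-20 through 2025-02-14 → extend to 2025-01-20 through 2025-02-14.
2025-01-30 through 2025-02-08 overlaps/touches 2025-01-20 through 2025-02-14 → extend to 2025-01-20 through 2025-02-14.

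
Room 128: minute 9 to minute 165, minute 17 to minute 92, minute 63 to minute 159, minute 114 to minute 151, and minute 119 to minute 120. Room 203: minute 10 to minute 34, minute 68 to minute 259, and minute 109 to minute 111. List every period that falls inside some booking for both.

minute 10 to minute 34, minute 68 to minute 165

First set merges to minute 9 to minute 165.
Second set merges to minute 10 to minute 34, minute 68 to minute 259.
minute 9 to minute 165 ∩ B → minute 10 to minute 34, minute 68 to minute 165.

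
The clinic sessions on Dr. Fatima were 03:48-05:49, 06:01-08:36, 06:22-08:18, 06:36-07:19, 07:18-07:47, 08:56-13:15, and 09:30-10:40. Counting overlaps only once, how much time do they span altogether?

8 h 55 min

Merged: 03:48–05:49, 06:01–08:36, 08:56–13:15.
Lengths: 2 h 1 min + 2 h 35 min + 4 h 19 min = 8 h 55 min.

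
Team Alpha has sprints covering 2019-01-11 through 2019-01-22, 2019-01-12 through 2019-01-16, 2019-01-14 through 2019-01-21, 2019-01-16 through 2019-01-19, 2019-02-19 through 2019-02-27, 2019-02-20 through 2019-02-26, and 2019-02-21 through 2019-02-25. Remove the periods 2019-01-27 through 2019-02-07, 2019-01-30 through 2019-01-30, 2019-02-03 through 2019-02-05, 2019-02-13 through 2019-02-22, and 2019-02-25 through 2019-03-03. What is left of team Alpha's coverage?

2019-01-11 through 2019-01-22, 2019-02-23 through 2019-02-24

First set merges to 2019-01-11 through 2019-01-22, 2019-02-19 through 2019-02-27.
Second set merges to 2019-01-27 through 2019-02-07, 2019-02-13 through 2019-02-22, 2019-02-25 through 2019-03-03.
2019-01-11 through 2019-01-22: nothing removed.
2019-02-19 through 2019-02-27 \ B = 2019-02-23 through 2019-02-24.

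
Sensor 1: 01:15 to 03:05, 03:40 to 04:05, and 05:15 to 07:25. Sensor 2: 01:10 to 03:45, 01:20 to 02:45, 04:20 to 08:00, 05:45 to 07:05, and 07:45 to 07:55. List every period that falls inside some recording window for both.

01:15–03:05, 03:40–03:45, 05:15–07:25

Merge the second list: 01:10–03:45, 04:20–08:00.
01:15–03:05 overlaps B on 01:15–03:05.
03:40–04:05 overlaps B on 03:40–03:45.
05:15–07:25 overlaps B on 05:15–07:25.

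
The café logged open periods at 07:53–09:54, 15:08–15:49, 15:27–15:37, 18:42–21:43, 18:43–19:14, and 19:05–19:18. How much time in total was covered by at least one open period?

5 h 43 min

Merged: 07:53-09:54, 15:08-15:49, 18:42-21:43.
Lengths: 2 h 1 min + 41 min + 3 h 1 min = 5 h 43 min.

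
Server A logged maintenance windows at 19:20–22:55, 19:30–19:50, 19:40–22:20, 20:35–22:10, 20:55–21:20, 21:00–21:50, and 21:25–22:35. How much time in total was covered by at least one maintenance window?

3 h 35 min

Merged: 19:20-22:55.
Length: 3 h 35 min.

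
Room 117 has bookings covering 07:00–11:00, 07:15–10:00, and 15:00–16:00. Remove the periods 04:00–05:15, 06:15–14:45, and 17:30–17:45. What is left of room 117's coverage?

15:00–16:00

First set merges to 07:00–11:00, 15:00–16:00.
07:00–11:00: entirely removed.
15:00–16:00: nothing removed.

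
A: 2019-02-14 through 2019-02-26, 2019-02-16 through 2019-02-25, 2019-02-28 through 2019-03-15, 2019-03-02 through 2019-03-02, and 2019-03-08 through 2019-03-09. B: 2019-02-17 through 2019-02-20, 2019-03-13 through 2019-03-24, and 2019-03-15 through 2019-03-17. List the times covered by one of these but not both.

First set merges to 2019-02-14 through 2019-02-26, 2019-02-28 through 2019-03-15.
Second set merges to 2019-02-17 through 2019-02-20, 2019-03-13 through 2019-03-24.
A \ B = 2019-02-14 through 2019-02-16, 2019-02-21 through 2019-02-26, 2019-02-28 through 2019-03-12.
B \ A = 2019-03-16 through 2019-03-24.
Union of the two gives the symmetric difference.

2019-02-14 through 2019-02-16, 2019-02-21 through 2019-02-26, 2019-02-28 through 2019-03-12, 2019-03-16 through 2019-03-24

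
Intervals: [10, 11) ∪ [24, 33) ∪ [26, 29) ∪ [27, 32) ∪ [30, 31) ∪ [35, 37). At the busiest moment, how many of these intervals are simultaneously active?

3

At 27, 3 of the intervals are simultaneously active.
No point has more.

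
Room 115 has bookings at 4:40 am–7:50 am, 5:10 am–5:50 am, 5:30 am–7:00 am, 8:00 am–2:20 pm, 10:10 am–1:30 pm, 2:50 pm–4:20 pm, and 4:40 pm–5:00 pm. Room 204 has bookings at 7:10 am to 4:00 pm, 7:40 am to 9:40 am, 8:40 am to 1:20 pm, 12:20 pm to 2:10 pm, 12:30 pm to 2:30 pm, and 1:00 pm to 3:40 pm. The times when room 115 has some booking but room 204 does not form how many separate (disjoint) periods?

3

A, merged: 4:40 am–7:50 am, 8:00 am–2:20 pm, 2:50 pm–4:20 pm, 4:40 pm–5:00 pm.
B, merged: 7:10 am–4:00 pm.
A \ B = 4:40 am–7:10 am, 4:00 pm–4:20 pm, 4:40 pm–5:00 pm.
That is 3 disjoint pieces.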